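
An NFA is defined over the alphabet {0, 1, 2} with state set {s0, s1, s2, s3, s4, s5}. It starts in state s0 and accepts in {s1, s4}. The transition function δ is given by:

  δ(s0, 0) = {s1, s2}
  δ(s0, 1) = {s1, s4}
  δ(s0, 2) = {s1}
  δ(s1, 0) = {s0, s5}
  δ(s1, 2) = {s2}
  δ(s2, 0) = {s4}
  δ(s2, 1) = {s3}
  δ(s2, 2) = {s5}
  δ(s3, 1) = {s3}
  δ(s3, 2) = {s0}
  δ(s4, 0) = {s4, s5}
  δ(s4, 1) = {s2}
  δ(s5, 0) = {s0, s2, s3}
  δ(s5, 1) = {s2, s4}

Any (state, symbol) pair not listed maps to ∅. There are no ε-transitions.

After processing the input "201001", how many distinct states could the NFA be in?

4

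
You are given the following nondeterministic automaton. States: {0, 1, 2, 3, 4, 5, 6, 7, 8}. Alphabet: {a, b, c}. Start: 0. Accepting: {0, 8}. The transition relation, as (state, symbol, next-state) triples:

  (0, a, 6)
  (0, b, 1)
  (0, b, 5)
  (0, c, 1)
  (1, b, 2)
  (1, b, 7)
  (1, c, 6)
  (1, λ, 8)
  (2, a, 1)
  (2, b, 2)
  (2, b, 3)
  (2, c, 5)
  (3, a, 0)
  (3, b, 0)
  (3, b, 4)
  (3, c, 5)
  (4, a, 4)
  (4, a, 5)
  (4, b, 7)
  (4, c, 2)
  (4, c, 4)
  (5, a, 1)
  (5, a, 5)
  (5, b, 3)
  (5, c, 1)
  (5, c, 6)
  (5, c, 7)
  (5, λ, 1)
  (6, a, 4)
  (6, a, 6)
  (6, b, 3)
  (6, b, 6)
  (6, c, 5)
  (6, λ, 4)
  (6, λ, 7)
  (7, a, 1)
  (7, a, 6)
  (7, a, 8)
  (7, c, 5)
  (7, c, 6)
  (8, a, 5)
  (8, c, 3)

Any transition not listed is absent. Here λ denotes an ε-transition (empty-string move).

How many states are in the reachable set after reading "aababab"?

Start in {0}.
Read 'a': 0→{6}; union {6}; ε-closure = {4, 6, 7}.
Read 'a': 4→{4, 5}, 6→{4, 6}, 7→{1, 6, 8}; union {1, 4, 5, 6, 8}; ε-closure = {1, 4, 5, 6, 7, 8}.
Read 'b': 1→{2, 7}, 4→{7}, 5→{3}, 6→{3, 6}, 7→∅, 8→∅; union {2, 3, 6, 7}; ε-closure = {2, 3, 4, 6, 7}.
Read 'a': 2→{1}, 3→{0}, 4→{4, 5}, 6→{4, 6}, 7→{1, 6, 8}; union {0, 1, 4, 5, 6, 8}; ε-closure = {0, 1, 4, 5, 6, 7, 8}.
Read 'b': 0→{1, 5}, 1→{2, 7}, 4→{7}, 5→{3}, 6→{3, 6}, 7→∅, 8→∅; union {1, 2, 3, 5, 6, 7}; ε-closure = {1, 2, 3, 4, 5, 6, 7, 8}.
Read 'a': 1→∅, 2→{1}, 3→{0}, 4→{4, 5}, 5→{1, 5}, 6→{4, 6}, 7→{1, 6, 8}, 8→{5}; union {0, 1, 4, 5, 6, 8}; ε-closure = {0, 1, 4, 5, 6, 7, 8}.
Read 'b': 0→{1, 5}, 1→{2, 7}, 4→{7}, 5→{3}, 6→{3, 6}, 7→∅, 8→∅; union {1, 2, 3, 5, 6, 7}; ε-closure = {1, 2, 3, 4, 5, 6, 7, 8}.
That set has 8 states.

8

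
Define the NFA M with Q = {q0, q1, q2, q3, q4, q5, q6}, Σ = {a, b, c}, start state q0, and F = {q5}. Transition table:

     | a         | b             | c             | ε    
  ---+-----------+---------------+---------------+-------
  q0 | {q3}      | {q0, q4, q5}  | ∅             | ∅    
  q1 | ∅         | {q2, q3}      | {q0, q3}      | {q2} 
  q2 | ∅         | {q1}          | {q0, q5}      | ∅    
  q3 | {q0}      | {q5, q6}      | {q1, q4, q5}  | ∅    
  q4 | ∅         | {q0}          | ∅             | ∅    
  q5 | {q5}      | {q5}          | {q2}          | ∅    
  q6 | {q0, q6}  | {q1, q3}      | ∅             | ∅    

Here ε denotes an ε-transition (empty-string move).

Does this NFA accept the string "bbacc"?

Yes

Start in {q0}.
Read 'b': {q0} → {q0, q4, q5}.
Read 'b': {q0, q4, q5} → {q0, q4, q5}.
Read 'a': {q0, q4, q5} → {q3, q5}.
Read 'c': {q3, q5} → {q1, q2, q4, q5}.
Read 'c': {q1, q2, q4, q5} → {q0, q2, q3, q5}.
The final set {q0, q2, q3, q5} contains the accepting state q5.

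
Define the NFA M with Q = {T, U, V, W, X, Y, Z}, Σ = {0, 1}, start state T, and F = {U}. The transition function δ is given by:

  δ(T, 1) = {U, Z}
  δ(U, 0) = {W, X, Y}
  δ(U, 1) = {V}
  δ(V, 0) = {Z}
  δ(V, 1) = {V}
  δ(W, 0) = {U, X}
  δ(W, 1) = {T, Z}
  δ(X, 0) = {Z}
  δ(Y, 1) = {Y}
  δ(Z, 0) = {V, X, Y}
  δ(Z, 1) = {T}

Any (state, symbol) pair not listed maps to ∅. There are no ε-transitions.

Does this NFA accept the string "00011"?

Start in {T}.
Read '0': T→∅; now ∅.
The set is empty and remains empty for the remaining 4 symbols.
The final set ∅ contains no accepting state.

No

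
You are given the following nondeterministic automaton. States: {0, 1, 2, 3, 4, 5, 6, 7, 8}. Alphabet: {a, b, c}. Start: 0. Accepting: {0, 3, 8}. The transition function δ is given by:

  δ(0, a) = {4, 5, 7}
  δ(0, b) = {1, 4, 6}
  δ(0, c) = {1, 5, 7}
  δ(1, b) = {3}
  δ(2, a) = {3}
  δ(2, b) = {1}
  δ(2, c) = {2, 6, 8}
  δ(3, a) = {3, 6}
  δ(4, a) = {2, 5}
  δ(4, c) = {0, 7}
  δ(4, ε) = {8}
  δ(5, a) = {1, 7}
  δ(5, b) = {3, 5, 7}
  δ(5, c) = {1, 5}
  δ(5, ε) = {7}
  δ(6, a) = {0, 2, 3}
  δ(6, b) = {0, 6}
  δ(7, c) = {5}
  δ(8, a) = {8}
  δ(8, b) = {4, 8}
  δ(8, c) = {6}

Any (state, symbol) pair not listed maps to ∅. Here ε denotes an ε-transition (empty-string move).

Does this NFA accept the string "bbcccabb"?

No

Start in {0}.
Read 'b': 0→{1, 4, 6}; union {1, 4, 6}; ε-closure = {1, 4, 6, 8}.
Read 'b': 1→{3}, 4→∅, 6→{0, 6}, 8→{4, 8}; now {0, 3, 4, 6, 8}.
Read 'c': 0→{1, 5, 7}, 3→∅, 4→{0, 7}, 6→∅, 8→{6}; now {0, 1, 5, 6, 7}.
Read 'c': 0→{1, 5, 7}, 1→∅, 5→{1, 5}, 6→∅, 7→{5}; now {1, 5, 7}.
Read 'c': 1→∅, 5→{1, 5}, 7→{5}; union {1, 5}; ε-closure = {1, 5, 7}.
Read 'a': 1→∅, 5→{1, 7}, 7→∅; now {1, 7}.
Read 'b': 1→{3}, 7→∅; now {3}.
Read 'b': 3→∅; now ∅.
The final set ∅ contains no accepting state.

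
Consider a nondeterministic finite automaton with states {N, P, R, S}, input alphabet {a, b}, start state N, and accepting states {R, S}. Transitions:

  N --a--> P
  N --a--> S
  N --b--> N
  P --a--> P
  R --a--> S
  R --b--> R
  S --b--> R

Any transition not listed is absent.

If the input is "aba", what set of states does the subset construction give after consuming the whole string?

Start in {N}.
Read 'a': N→{P, S}; now {P, S}.
Read 'b': P→∅, S→{R}; now {R}.
Read 'a': R→{S}; now {S}.

{S}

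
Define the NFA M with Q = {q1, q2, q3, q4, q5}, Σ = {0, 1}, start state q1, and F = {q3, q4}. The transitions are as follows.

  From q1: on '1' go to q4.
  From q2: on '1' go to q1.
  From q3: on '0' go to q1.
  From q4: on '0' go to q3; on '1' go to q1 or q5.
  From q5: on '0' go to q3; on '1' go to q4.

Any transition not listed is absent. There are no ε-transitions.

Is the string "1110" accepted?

Start in {q1}.
Read '1': q1→{q4}; now {q4}.
Read '1': q4→{q1, q5}; now {q1, q5}.
Read '1': q1→{q4}, q5→{q4}; now {q4}.
Read '0': q4→{q3}; now {q3}.
The final set {q3} contains the accepting state q3.

Yes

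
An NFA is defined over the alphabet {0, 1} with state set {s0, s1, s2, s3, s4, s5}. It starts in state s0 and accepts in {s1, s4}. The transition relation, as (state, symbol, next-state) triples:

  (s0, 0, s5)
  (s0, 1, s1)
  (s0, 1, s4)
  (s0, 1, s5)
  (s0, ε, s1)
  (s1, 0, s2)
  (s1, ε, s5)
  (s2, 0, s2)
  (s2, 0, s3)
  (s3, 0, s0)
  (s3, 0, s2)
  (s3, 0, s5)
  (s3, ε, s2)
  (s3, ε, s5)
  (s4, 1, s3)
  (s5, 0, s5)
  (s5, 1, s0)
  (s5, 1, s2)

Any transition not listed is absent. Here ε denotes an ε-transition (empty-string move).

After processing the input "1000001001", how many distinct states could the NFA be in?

Start: ε-closure({s0}) = {s0, s1, s5}.
Read '1': s0→{s1, s4, s5}, s1→∅, s5→{s0, s2}; now {s0, s1, s2, s4, s5}.
Read '0': s0→{s5}, s1→{s2}, s2→{s2, s3}, s4→∅, s5→{s5}; now {s2, s3, s5}.
Read '0': s2→{s2, s3}, s3→{s0, s2, s5}, s5→{s5}; union {s0, s2, s3, s5}; ε-closure = {s0, s1, s2, s3, s5}.
Read '0': s0→{s5}, s1→{s2}, s2→{s2, s3}, s3→{s0, s2, s5}, s5→{s5}; union {s0, s2, s3, s5}; ε-closure = {s0, s1, s2, s3, s5}.
Read '0': s0→{s5}, s1→{s2}, s2→{s2, s3}, s3→{s0, s2, s5}, s5→{s5}; union {s0, s2, s3, s5}; ε-closure = {s0, s1, s2, s3, s5}.
Read '0': s0→{s5}, s1→{s2}, s2→{s2, s3}, s3→{s0, s2, s5}, s5→{s5}; union {s0, s2, s3, s5}; ε-closure = {s0, s1, s2, s3, s5}.
Read '1': s0→{s1, s4, s5}, s1→∅, s2→∅, s3→∅, s5→{s0, s2}; now {s0, s1, s2, s4, s5}.
Read '0': s0→{s5}, s1→{s2}, s2→{s2, s3}, s4→∅, s5→{s5}; now {s2, s3, s5}.
Read '0': s2→{s2, s3}, s3→{s0, s2, s5}, s5→{s5}; union {s0, s2, s3, s5}; ε-closure = {s0, s1, s2, s3, s5}.
Read '1': s0→{s1, s4, s5}, s1→∅, s2→∅, s3→∅, s5→{s0, s2}; now {s0, s1, s2, s4, s5}.
That set has 5 states.

5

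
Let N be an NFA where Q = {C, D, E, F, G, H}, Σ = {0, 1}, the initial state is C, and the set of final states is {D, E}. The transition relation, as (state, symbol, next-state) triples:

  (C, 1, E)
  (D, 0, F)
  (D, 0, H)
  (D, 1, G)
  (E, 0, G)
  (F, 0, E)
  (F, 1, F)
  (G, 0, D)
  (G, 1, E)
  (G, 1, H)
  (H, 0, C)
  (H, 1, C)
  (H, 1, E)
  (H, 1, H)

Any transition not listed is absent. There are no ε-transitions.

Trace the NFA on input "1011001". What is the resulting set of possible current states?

Start in {C}.
Read '1': {C} → {E}.
Read '0': {E} → {G}.
Read '1': {G} → {E, H}.
Read '1': {E, H} → {C, E, H}.
Read '0': {C, E, H} → {C, G}.
Read '0': {C, G} → {D}.
Read '1': {D} → {G}.

{G}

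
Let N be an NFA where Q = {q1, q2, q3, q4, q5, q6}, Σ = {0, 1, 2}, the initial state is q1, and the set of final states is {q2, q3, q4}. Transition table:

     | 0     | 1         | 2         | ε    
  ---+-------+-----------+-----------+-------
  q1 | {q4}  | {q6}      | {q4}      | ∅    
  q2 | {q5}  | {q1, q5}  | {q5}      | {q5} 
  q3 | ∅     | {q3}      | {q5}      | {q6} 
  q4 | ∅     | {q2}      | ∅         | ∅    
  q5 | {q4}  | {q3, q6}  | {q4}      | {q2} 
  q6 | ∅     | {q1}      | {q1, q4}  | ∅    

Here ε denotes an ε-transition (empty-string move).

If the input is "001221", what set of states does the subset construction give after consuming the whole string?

∅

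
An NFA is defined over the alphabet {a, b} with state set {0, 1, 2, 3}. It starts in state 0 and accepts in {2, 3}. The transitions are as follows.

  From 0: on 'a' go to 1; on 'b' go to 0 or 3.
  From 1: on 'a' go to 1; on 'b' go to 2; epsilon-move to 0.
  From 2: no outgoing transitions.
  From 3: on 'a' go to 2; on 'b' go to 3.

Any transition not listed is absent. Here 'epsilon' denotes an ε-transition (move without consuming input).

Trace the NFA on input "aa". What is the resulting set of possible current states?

{0, 1}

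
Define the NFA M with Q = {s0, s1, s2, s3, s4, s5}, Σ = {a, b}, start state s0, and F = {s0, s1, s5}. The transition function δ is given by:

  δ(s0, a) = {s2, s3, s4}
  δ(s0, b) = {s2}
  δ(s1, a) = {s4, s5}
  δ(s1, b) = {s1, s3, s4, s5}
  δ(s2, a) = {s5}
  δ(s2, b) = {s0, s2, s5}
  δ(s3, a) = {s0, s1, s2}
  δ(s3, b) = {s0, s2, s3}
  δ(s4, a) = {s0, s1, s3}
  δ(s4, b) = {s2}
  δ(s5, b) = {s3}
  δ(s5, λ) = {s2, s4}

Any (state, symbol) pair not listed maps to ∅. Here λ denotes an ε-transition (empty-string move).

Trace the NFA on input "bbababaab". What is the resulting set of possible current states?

{s0, s1, s2, s3, s4, s5}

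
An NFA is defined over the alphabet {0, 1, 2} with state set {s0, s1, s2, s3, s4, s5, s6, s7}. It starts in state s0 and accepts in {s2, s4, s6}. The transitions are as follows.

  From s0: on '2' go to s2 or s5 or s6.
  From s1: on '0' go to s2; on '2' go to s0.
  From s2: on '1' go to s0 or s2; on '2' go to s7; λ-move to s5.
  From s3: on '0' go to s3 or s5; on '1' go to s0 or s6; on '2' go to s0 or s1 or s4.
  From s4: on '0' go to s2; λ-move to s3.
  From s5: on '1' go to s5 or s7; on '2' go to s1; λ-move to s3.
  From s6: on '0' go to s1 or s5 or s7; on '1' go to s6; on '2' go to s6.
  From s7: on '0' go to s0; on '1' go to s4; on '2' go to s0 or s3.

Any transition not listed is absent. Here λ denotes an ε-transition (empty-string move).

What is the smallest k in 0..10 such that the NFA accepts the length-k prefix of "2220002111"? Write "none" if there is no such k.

1

Start in {s0}.
Read '2': s0→{s2, s5, s6}; union {s2, s5, s6}; ε-closure = {s2, s3, s5, s6}.
None of the earlier sets intersect F, but {s2, s3, s5, s6} does.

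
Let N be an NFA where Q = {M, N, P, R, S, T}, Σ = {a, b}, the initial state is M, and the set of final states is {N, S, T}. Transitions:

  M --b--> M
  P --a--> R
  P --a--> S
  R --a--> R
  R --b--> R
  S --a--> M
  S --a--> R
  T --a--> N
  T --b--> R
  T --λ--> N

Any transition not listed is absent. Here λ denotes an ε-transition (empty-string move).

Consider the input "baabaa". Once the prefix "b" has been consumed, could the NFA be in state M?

Yes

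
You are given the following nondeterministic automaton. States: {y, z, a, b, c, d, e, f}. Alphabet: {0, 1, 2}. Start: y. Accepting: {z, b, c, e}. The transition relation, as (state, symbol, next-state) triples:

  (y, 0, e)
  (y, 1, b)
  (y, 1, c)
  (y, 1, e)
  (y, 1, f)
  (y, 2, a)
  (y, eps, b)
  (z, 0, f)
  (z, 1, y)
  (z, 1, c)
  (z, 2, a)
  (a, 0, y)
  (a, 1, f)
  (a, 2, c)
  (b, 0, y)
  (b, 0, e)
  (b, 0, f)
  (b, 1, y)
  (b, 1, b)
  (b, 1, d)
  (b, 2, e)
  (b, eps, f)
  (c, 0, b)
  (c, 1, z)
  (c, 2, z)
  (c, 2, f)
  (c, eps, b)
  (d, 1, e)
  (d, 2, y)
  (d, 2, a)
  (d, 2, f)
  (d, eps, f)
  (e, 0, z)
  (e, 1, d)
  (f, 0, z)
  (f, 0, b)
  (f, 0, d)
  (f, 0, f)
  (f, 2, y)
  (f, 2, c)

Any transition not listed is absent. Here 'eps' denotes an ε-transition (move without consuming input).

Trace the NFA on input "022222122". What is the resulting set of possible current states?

{y, z, a, b, c, e, f}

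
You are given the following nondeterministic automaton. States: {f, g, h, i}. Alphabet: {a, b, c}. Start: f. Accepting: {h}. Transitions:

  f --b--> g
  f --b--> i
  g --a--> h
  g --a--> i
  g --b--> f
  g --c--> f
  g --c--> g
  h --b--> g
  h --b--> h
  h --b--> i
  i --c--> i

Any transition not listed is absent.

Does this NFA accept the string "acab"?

No

Start in {f}.
Read 'a': {f} → ∅.
The set is empty and remains empty for the remaining 3 symbols.
The final set ∅ contains no accepting state.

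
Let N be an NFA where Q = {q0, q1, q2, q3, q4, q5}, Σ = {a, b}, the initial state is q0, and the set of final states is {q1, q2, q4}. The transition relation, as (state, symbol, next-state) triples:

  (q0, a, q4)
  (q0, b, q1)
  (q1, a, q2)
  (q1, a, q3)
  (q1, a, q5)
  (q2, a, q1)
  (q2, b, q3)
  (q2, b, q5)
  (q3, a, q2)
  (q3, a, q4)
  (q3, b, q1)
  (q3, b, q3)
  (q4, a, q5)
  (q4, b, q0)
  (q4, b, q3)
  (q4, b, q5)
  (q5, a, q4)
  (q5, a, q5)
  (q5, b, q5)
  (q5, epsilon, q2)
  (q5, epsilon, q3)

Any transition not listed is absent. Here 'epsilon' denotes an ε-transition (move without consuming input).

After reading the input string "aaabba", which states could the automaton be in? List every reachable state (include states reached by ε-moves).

{q1, q2, q3, q4, q5}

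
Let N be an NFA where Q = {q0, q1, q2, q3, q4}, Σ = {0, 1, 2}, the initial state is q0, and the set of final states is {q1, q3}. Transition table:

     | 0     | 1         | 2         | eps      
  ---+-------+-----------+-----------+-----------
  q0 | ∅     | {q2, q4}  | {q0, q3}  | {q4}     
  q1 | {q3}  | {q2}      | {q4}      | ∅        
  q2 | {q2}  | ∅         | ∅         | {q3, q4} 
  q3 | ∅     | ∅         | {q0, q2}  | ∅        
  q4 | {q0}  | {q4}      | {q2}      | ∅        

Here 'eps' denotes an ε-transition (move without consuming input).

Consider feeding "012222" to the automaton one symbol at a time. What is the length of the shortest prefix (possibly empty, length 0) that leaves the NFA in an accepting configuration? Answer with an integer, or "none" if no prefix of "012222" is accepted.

2

Start: ε-closure({q0}) = {q0, q4}.
Read '0': q0→∅, q4→{q0}; union {q0}; ε-closure = {q0, q4}.
Read '1': q0→{q2, q4}, q4→{q4}; union {q2, q4}; ε-closure = {q2, q3, q4}.
None of the earlier sets intersect F, but {q2, q3, q4} does.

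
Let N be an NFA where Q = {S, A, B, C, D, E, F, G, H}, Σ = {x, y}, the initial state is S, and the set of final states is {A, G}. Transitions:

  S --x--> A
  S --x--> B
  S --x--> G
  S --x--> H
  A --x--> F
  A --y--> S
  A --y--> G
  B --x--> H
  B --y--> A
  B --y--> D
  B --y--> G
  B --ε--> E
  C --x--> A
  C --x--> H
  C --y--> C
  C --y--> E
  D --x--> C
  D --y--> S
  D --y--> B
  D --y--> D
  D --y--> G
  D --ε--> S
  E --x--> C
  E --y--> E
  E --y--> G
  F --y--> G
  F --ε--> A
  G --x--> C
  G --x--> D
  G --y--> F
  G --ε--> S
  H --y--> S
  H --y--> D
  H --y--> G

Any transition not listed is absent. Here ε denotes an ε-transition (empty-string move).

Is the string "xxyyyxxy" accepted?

Yes

Start in {S}.
Read 'x': S→{A, B, G, H}; union {A, B, G, H}; ε-closure = {S, A, B, E, G, H}.
Read 'x': S→{A, B, G, H}, A→{F}, B→{H}, E→{C}, G→{C, D}, H→∅; union {A, B, C, D, F, G, H}; ε-closure = {S, A, B, C, D, E, F, G, H}.
Read 'y': S→∅, A→{S, G}, B→{A, D, G}, C→{C, E}, D→{S, B, D, G}, E→{E, G}, F→{G}, G→{F}, H→{S, D, G}; now {S, A, B, C, D, E, F, G}.
Read 'y': S→∅, A→{S, G}, B→{A, D, G}, C→{C, E}, D→{S, B, D, G}, E→{E, G}, F→{G}, G→{F}; now {S, A, B, C, D, E, F, G}.
Read 'y': S→∅, A→{S, G}, B→{A, D, G}, C→{C, E}, D→{S, B, D, G}, E→{E, G}, F→{G}, G→{F}; now {S, A, B, C, D, E, F, G}.
Read 'x': S→{A, B, G, H}, A→{F}, B→{H}, C→{A, H}, D→{C}, E→{C}, F→∅, G→{C, D}; union {A, B, C, D, F, G, H}; ε-closure = {S, A, B, C, D, E, F, G, H}.
Read 'x': S→{A, B, G, H}, A→{F}, B→{H}, C→{A, H}, D→{C}, E→{C}, F→∅, G→{C, D}, H→∅; union {A, B, C, D, F, G, H}; ε-closure = {S, A, B, C, D, E, F, G, H}.
Read 'y': S→∅, A→{S, G}, B→{A, D, G}, C→{C, E}, D→{S, B, D, G}, E→{E, G}, F→{G}, G→{F}, H→{S, D, G}; now {S, A, B, C, D, E, F, G}.
The final set {S, A, B, C, D, E, F, G} contains the accepting states A, G.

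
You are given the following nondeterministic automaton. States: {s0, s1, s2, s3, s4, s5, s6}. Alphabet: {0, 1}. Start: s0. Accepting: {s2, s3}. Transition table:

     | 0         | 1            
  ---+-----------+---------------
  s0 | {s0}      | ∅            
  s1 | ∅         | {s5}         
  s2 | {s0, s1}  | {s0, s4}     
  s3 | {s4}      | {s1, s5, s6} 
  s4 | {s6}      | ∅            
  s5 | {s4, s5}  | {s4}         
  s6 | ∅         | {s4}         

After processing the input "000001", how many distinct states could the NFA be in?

Start in {s0}.
Read '0': s0→{s0}; now {s0}.
Read '0': s0→{s0}; now {s0}.
Read '0': s0→{s0}; now {s0}.
Read '0': s0→{s0}; now {s0}.
Read '0': s0→{s0}; now {s0}.
Read '1': s0→∅; now ∅.
That set has 0 states.

0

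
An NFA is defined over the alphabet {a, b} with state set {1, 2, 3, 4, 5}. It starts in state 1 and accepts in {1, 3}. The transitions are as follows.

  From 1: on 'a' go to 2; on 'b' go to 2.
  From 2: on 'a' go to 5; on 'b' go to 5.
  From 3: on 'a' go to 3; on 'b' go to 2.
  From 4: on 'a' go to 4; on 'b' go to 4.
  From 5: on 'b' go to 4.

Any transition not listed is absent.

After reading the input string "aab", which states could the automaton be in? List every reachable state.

{4}

Start in {1}.
Read 'a': 1→{2}; now {2}.
Read 'a': 2→{5}; now {5}.
Read 'b': 5→{4}; now {4}.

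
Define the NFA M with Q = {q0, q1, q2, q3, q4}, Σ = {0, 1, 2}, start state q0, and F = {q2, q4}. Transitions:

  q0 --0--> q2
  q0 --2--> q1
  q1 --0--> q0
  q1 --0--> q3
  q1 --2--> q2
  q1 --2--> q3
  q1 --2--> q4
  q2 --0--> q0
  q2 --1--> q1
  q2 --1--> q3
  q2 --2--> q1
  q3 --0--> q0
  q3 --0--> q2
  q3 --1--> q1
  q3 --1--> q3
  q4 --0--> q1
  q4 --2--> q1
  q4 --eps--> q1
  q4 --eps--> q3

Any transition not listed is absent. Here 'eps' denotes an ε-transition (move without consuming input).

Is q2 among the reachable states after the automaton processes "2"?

No

Start in {q0}.
Read '2': q0→{q1}; now {q1}.
State q2 is not in {q1}.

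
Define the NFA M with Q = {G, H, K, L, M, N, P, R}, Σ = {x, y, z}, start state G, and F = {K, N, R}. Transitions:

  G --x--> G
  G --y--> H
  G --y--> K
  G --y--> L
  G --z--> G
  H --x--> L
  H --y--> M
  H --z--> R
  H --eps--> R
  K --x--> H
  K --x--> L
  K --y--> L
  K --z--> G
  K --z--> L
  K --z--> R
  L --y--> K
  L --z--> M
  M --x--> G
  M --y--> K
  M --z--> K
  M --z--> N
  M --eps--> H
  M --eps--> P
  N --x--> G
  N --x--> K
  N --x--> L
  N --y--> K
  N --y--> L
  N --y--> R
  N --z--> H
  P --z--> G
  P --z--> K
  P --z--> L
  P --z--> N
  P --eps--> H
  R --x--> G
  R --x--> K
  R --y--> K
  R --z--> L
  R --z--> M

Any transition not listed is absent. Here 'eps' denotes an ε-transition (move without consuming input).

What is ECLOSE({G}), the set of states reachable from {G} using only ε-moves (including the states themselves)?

{G}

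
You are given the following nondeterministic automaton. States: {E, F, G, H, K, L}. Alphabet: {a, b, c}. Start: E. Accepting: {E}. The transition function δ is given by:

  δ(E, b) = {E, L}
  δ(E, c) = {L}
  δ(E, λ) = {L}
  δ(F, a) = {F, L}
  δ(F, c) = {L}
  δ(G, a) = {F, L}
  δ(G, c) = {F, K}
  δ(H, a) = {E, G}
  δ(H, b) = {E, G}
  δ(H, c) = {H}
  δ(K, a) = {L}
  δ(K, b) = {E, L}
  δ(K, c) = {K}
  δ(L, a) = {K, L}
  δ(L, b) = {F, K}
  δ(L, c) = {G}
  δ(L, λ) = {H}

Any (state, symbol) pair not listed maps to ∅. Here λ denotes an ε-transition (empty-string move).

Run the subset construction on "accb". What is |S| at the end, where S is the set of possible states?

6

Start: ε-closure({E}) = {E, H, L}.
Read 'a': {E, H, L} → {E, G, H, K, L}.
Read 'c': {E, G, H, K, L} → {F, G, H, K, L}.
Read 'c': {F, G, H, K, L} → {F, G, H, K, L}.
Read 'b': {F, G, H, K, L} → {E, F, G, H, K, L}.
That set has 6 states.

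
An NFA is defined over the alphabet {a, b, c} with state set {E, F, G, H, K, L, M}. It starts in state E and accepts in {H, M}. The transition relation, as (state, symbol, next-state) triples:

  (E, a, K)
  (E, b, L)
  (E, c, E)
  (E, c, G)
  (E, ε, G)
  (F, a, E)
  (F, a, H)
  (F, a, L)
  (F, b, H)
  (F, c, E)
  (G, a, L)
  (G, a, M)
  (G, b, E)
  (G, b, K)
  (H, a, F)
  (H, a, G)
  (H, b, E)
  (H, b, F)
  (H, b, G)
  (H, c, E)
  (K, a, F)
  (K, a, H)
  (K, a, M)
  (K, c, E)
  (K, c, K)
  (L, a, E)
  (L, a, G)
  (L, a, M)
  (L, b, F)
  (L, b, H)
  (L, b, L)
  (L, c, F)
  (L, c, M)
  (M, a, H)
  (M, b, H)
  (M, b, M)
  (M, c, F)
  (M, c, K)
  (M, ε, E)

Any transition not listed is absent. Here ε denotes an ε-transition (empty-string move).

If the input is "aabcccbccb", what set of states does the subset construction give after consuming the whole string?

Start: ε-closure({E}) = {E, G}.
Read 'a': E→{K}, G→{L, M}; union {K, L, M}; ε-closure = {E, G, K, L, M}.
Read 'a': E→{K}, G→{L, M}, K→{F, H, M}, L→{E, G, M}, M→{H}; now {E, F, G, H, K, L, M}.
Read 'b': E→{L}, F→{H}, G→{E, K}, H→{E, F, G}, K→∅, L→{F, H, L}, M→{H, M}; now {E, F, G, H, K, L, M}.
Read 'c': E→{E, G}, F→{E}, G→∅, H→{E}, K→{E, K}, L→{F, M}, M→{F, K}; now {E, F, G, K, M}.
Read 'c': E→{E, G}, F→{E}, G→∅, K→{E, K}, M→{F, K}; now {E, F, G, K}.
Read 'c': E→{E, G}, F→{E}, G→∅, K→{E, K}; now {E, G, K}.
Read 'b': E→{L}, G→{E, K}, K→∅; union {E, K, L}; ε-closure = {E, G, K, L}.
Read 'c': E→{E, G}, G→∅, K→{E, K}, L→{F, M}; now {E, F, G, K, M}.
Read 'c': E→{E, G}, F→{E}, G→∅, K→{E, K}, M→{F, K}; now {E, F, G, K}.
Read 'b': E→{L}, F→{H}, G→{E, K}, K→∅; union {E, H, K, L}; ε-closure = {E, G, H, K, L}.

{E, G, H, K, L}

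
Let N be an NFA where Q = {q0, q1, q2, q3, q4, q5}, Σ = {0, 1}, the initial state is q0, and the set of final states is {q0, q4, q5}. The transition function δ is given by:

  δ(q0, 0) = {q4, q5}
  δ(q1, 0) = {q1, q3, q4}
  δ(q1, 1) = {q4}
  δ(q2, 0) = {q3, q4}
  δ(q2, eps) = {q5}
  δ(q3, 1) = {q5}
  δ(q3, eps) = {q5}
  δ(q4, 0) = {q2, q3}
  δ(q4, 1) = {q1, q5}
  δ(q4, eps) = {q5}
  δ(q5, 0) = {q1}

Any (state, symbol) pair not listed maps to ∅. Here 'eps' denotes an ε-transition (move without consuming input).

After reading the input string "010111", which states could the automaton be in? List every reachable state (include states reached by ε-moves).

{q1, q4, q5}

Start in {q0}.
Read '0': {q0} → {q4, q5}.
Read '1': {q4, q5} → {q1, q5}.
Read '0': {q1, q5} → {q1, q3, q4, q5}.
Read '1': {q1, q3, q4, q5} → {q1, q4, q5}.
Read '1': {q1, q4, q5} → {q1, q4, q5}.
Read '1': {q1, q4, q5} → {q1, q4, q5}.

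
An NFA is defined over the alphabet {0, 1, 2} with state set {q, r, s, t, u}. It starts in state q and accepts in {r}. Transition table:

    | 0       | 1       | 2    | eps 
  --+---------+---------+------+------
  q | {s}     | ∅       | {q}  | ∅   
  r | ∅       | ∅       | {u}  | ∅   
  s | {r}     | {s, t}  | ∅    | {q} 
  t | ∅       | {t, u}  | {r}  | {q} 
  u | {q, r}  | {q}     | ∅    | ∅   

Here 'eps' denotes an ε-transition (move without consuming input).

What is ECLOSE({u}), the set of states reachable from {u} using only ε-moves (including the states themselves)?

Begin with {u}.
No ε-moves leave this set, so the closure equals the set itself.

{u}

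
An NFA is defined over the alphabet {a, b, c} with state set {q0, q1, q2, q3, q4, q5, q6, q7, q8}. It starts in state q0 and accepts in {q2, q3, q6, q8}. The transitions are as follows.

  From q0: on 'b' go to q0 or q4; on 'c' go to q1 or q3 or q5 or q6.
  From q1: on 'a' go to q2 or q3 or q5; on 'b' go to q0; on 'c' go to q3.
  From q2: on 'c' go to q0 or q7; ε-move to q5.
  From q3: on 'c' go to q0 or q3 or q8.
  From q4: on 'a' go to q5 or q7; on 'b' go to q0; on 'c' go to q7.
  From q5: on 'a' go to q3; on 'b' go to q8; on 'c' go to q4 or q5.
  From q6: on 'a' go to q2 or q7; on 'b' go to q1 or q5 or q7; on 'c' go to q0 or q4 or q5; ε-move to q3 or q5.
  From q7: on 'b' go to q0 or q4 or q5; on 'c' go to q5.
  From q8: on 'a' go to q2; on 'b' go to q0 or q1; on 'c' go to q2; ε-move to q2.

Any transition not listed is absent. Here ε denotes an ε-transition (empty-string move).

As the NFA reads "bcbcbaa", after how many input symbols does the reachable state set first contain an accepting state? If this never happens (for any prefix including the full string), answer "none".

2

Start in {q0}.
Read 'b': q0→{q0, q4}; now {q0, q4}.
Read 'c': q0→{q1, q3, q5, q6}, q4→{q7}; now {q1, q3, q5, q6, q7}.
None of the earlier sets intersect F, but {q1, q3, q5, q6, q7} does.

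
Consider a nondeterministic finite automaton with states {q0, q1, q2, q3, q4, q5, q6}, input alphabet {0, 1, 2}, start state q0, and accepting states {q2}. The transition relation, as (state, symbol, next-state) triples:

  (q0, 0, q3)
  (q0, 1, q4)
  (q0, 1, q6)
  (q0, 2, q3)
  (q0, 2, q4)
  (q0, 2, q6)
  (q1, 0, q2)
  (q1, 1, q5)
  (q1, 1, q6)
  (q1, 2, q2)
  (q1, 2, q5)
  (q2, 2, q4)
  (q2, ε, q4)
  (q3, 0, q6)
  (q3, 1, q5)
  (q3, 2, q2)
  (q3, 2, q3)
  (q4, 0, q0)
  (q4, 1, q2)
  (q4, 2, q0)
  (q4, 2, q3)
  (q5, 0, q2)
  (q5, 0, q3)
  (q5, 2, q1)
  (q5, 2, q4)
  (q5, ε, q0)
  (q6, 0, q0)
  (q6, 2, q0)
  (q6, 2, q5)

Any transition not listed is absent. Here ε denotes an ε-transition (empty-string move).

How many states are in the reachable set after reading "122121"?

Start in {q0}.
Read '1': q0→{q4, q6}; now {q4, q6}.
Read '2': q4→{q0, q3}, q6→{q0, q5}; now {q0, q3, q5}.
Read '2': q0→{q3, q4, q6}, q3→{q2, q3}, q5→{q1, q4}; now {q1, q2, q3, q4, q6}.
Read '1': q1→{q5, q6}, q2→∅, q3→{q5}, q4→{q2}, q6→∅; union {q2, q5, q6}; ε-closure = {q0, q2, q4, q5, q6}.
Read '2': q0→{q3, q4, q6}, q2→{q4}, q4→{q0, q3}, q5→{q1, q4}, q6→{q0, q5}; now {q0, q1, q3, q4, q5, q6}.
Read '1': q0→{q4, q6}, q1→{q5, q6}, q3→{q5}, q4→{q2}, q5→∅, q6→∅; union {q2, q4, q5, q6}; ε-closure = {q0, q2, q4, q5, q6}.
That set has 5 states.

5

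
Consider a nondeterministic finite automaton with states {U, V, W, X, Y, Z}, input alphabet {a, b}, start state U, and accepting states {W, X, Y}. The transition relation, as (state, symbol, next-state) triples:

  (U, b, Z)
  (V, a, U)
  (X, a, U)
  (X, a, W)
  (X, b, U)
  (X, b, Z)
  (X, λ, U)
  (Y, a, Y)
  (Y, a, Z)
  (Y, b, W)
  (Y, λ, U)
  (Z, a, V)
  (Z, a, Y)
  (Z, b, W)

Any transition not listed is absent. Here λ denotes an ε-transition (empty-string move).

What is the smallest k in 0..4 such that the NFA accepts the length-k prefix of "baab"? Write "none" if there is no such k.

2

Start in {U}.
Read 'b': {U} → {Z}.
Read 'a': {Z} → {U, V, Y}.
None of the earlier sets intersect F, but {U, V, Y} does.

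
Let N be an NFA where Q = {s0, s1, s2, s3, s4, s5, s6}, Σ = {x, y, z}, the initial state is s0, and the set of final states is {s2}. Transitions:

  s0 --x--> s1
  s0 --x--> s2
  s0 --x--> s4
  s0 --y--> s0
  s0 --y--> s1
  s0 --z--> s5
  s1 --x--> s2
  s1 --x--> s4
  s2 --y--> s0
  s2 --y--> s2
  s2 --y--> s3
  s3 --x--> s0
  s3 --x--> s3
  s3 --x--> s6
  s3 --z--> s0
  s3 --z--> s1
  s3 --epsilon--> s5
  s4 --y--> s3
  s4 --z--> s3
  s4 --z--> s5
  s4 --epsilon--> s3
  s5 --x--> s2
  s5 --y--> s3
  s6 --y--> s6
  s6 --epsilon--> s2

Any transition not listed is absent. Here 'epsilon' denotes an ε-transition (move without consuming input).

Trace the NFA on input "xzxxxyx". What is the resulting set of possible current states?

{s0, s1, s2, s3, s4, s5, s6}

Start in {s0}.
Read 'x': {s0} → {s1, s2, s3, s4, s5}.
Read 'z': {s1, s2, s3, s4, s5} → {s0, s1, s3, s5}.
Read 'x': {s0, s1, s3, s5} → {s0, s1, s2, s3, s4, s5, s6}.
Read 'x': {s0, s1, s2, s3, s4, s5, s6} → {s0, s1, s2, s3, s4, s5, s6}.
Read 'x': {s0, s1, s2, s3, s4, s5, s6} → {s0, s1, s2, s3, s4, s5, s6}.
Read 'y': {s0, s1, s2, s3, s4, s5, s6} → {s0, s1, s2, s3, s5, s6}.
Read 'x': {s0, s1, s2, s3, s5, s6} → {s0, s1, s2, s3, s4, s5, s6}.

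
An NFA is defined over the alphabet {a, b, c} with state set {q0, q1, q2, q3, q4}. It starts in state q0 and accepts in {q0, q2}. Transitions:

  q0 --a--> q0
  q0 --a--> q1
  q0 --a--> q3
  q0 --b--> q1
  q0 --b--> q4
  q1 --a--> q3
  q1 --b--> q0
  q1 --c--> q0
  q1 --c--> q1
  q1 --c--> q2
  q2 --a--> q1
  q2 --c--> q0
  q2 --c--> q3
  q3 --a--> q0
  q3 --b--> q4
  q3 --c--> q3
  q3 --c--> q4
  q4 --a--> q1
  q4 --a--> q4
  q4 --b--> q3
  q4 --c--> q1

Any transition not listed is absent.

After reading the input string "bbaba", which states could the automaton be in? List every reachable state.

{q0, q1, q3, q4}

Start in {q0}.
Read 'b': q0→{q1, q4}; now {q1, q4}.
Read 'b': q1→{q0}, q4→{q3}; now {q0, q3}.
Read 'a': q0→{q0, q1, q3}, q3→{q0}; now {q0, q1, q3}.
Read 'b': q0→{q1, q4}, q1→{q0}, q3→{q4}; now {q0, q1, q4}.
Read 'a': q0→{q0, q1, q3}, q1→{q3}, q4→{q1, q4}; now {q0, q1, q3, q4}.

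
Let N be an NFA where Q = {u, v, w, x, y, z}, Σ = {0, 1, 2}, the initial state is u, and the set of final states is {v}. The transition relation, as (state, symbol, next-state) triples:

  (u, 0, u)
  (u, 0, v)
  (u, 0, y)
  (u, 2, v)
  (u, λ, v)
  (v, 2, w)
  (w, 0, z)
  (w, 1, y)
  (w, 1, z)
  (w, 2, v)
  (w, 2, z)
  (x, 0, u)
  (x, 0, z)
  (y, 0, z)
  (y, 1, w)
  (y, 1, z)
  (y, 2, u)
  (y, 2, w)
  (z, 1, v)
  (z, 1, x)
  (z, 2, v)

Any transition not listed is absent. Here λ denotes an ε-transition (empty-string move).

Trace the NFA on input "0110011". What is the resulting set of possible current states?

{v, x, y, z}

Start: ε-closure({u}) = {u, v}.
Read '0': u→{u, v, y}, v→∅; now {u, v, y}.
Read '1': u→∅, v→∅, y→{w, z}; now {w, z}.
Read '1': w→{y, z}, z→{v, x}; now {v, x, y, z}.
Read '0': v→∅, x→{u, z}, y→{z}, z→∅; union {u, z}; ε-closure = {u, v, z}.
Read '0': u→{u, v, y}, v→∅, z→∅; now {u, v, y}.
Read '1': u→∅, v→∅, y→{w, z}; now {w, z}.
Read '1': w→{y, z}, z→{v, x}; now {v, x, y, z}.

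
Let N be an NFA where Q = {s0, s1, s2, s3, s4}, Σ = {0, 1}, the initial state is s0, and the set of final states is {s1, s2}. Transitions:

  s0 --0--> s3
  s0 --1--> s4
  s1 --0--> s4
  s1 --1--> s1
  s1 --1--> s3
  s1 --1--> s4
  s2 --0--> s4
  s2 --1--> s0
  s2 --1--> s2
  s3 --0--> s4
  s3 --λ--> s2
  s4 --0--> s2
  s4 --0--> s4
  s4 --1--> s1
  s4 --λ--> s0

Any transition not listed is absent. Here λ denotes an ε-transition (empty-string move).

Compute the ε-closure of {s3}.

{s2, s3}

Begin with {s3}.
ε-move s3 → s2; add s2.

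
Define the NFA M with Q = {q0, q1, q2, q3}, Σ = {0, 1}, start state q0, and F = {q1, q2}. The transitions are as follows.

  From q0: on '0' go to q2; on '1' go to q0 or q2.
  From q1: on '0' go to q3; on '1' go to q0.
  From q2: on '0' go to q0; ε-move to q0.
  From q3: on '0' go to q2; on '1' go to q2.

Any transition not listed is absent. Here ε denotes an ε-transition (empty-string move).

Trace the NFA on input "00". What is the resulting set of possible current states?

Start in {q0}.
Read '0': {q0} → {q0, q2}.
Read '0': {q0, q2} → {q0, q2}.

{q0, q2}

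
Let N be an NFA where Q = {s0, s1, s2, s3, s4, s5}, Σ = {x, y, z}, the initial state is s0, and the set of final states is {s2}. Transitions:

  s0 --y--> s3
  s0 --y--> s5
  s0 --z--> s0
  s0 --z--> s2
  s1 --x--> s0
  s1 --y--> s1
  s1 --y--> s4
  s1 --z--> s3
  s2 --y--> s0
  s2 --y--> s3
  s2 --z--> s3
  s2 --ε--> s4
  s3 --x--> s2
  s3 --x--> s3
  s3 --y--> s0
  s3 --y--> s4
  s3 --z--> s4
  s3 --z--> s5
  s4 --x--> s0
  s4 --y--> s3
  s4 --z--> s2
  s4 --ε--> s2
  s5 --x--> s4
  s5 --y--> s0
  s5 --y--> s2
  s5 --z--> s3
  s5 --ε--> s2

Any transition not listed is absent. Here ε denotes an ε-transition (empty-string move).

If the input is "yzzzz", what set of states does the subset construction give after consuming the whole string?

{s2, s3, s4, s5}

Start in {s0}.
Read 'y': {s0} → {s2, s3, s4, s5}.
Read 'z': {s2, s3, s4, s5} → {s2, s3, s4, s5}.
Read 'z': {s2, s3, s4, s5} → {s2, s3, s4, s5}.
Read 'z': {s2, s3, s4, s5} → {s2, s3, s4, s5}.
Read 'z': {s2, s3, s4, s5} → {s2, s3, s4, s5}.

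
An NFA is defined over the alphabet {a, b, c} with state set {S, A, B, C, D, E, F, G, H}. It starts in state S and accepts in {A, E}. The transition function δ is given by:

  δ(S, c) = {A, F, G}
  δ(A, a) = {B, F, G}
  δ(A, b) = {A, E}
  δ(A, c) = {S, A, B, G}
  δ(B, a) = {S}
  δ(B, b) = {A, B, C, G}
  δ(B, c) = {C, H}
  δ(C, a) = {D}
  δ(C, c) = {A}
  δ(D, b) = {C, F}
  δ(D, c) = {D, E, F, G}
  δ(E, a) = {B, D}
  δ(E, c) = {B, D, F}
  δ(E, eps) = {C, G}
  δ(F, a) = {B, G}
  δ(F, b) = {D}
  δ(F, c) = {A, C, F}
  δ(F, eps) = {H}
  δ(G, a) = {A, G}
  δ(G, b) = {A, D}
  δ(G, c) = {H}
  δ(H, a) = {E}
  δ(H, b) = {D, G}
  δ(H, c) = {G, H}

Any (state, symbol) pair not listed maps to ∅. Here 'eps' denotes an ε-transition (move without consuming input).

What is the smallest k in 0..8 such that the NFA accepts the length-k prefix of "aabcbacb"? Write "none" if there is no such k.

none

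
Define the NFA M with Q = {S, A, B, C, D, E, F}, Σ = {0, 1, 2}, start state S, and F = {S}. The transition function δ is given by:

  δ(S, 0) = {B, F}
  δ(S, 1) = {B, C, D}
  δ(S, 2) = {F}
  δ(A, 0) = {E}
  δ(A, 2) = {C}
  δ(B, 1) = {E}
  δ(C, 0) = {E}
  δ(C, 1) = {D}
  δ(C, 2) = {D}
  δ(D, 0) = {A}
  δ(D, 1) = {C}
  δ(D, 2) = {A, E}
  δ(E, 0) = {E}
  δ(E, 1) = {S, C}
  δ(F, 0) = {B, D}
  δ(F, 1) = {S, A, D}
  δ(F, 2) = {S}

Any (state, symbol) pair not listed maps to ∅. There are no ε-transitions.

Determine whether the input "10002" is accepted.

No

Start in {S}.
Read '1': S→{B, C, D}; now {B, C, D}.
Read '0': B→∅, C→{E}, D→{A}; now {A, E}.
Read '0': A→{E}, E→{E}; now {E}.
Read '0': E→{E}; now {E}.
Read '2': E→∅; now ∅.
The final set ∅ contains no accepting state.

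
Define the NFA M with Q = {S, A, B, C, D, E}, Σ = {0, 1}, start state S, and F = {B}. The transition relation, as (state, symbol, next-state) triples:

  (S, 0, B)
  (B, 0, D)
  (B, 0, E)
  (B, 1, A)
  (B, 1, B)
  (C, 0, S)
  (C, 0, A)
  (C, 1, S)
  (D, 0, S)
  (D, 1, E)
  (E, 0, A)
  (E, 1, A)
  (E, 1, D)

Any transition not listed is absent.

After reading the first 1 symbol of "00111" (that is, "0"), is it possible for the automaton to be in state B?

Yes

Start in {S}.
Read '0': S→{B}; now {B}.
State B is in {B}.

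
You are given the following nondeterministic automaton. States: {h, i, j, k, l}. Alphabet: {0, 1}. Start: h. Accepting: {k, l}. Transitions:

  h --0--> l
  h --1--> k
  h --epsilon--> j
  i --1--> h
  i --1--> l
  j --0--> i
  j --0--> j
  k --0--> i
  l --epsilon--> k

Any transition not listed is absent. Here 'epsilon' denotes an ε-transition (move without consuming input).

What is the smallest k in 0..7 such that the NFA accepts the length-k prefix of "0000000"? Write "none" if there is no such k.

1

Start: ε-closure({h}) = {h, j}.
Read '0': h→{l}, j→{i, j}; union {i, j, l}; ε-closure = {i, j, k, l}.
None of the earlier sets intersect F, but {i, j, k, l} does.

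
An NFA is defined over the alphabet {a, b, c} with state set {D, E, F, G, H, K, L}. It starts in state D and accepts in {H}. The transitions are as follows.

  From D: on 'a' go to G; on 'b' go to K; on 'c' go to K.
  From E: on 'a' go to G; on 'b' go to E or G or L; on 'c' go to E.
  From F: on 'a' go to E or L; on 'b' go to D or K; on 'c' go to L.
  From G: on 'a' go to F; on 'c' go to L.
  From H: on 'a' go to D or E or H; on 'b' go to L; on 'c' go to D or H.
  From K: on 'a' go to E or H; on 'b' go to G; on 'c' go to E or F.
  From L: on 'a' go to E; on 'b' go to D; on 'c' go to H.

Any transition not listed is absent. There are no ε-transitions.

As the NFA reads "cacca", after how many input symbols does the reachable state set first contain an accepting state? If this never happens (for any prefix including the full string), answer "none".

Start in {D}.
Read 'c': D→{K}; now {K}.
Read 'a': K→{E, H}; now {E, H}.
None of the earlier sets intersect F, but {E, H} does.

2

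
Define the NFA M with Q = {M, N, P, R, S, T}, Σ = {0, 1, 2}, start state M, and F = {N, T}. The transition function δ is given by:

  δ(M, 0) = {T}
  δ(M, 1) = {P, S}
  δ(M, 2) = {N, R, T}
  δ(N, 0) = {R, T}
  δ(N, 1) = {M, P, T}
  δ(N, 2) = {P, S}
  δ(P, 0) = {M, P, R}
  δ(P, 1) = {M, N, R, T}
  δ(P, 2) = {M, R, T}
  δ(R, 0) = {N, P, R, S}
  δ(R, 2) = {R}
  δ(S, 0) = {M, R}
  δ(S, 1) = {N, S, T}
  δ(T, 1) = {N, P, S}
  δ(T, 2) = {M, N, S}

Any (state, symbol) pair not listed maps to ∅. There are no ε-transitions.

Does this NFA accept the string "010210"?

Start in {M}.
Read '0': M→{T}; now {T}.
Read '1': T→{N, P, S}; now {N, P, S}.
Read '0': N→{R, T}, P→{M, P, R}, S→{M, R}; now {M, P, R, T}.
Read '2': M→{N, R, T}, P→{M, R, T}, R→{R}, T→{M, N, S}; now {M, N, R, S, T}.
Read '1': M→{P, S}, N→{M, P, T}, R→∅, S→{N, S, T}, T→{N, P, S}; now {M, N, P, S, T}.
Read '0': M→{T}, N→{R, T}, P→{M, P, R}, S→{M, R}, T→∅; now {M, P, R, T}.
The final set {M, P, R, T} contains the accepting state T.

Yes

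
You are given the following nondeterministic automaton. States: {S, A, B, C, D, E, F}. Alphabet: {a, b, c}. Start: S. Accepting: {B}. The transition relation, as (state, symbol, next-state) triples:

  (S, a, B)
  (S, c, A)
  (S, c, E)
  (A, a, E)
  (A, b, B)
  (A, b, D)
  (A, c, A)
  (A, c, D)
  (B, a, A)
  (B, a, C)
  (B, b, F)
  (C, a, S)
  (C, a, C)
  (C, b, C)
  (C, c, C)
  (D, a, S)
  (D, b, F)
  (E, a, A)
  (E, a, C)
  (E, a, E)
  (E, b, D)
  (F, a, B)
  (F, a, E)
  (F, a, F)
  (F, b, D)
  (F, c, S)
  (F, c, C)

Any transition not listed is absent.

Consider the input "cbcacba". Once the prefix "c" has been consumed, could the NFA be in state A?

Yes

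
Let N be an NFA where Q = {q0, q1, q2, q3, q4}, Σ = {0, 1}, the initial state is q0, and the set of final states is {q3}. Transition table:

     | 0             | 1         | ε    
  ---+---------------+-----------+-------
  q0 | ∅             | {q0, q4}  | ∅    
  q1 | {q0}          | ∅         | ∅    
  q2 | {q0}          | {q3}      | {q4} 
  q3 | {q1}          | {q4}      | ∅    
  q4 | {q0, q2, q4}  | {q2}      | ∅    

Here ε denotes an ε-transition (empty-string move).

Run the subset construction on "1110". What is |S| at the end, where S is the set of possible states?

Start in {q0}.
Read '1': {q0} → {q0, q4}.
Read '1': {q0, q4} → {q0, q2, q4}.
Read '1': {q0, q2, q4} → {q0, q2, q3, q4}.
Read '0': {q0, q2, q3, q4} → {q0, q1, q2, q4}.
That set has 4 states.

4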